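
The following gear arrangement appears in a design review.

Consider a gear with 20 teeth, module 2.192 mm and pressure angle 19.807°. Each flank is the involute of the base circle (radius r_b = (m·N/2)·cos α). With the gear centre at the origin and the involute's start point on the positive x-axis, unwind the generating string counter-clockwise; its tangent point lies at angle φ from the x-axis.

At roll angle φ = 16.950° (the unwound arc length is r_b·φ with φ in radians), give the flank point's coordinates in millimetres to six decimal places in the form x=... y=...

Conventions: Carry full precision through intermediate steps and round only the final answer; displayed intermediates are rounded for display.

class = single-mesh tooth geometry [base-circle involute, m = 2.192, 20T]
pitch radius r_p = m·N/2 = 2.192·20/2 = 21.920000
base radius r_b = r_p·cos α = 21.920000·cos 19.807° = 20.623199
roll angle φ = 16.950° = 0.29583331 rad
x = r_b·(cos φ + φ·sin φ) = 21.505994
y = r_b·(sin φ − φ·cos φ) = 0.176429

x=21.505994 y=0.176429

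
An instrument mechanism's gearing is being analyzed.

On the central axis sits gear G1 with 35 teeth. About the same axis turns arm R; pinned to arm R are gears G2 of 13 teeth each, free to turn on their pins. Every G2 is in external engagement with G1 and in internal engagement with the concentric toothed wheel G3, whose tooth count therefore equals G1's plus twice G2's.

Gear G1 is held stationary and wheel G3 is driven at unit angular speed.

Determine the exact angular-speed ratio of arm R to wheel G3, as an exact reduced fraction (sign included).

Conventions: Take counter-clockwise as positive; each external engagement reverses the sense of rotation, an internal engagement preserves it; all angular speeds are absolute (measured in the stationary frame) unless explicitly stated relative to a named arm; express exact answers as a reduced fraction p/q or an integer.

class = planetary set [G3 = 35+2·13 = 61; Willis about the carrier]
ring teeth: 35 + 2·13 = 61
35(ω_sun−ω_arm) = −61(ω_ring−ω_arm),  ω_sun = 0, ω_ring = 1
35(0−ω_arm) = −61(1−ω_arm)  ⇒  96·ω_arm = 61  ⇒  ω_arm = 61/96
ω_out/ω_in = 61/96

61/96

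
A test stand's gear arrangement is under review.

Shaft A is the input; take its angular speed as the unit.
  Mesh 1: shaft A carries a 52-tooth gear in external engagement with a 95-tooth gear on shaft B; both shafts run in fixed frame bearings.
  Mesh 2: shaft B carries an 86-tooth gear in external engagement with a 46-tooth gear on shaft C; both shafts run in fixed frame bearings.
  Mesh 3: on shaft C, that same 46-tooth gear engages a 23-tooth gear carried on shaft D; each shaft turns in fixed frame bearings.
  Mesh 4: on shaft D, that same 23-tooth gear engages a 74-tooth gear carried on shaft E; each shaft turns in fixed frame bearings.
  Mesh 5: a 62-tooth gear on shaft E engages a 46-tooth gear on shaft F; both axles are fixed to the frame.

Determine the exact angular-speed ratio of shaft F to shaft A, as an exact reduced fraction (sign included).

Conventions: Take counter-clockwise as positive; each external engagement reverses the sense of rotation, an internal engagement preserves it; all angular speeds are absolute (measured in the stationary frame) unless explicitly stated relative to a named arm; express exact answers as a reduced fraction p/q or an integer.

class = fixed-axis compound train [5 meshes; 5 ratios multiply, 5 sense flips]
mesh 1 [52T→95T]: running ratio 52/95, sense −
mesh 2 [86T→46T]: running ratio 2236/2185, sense +
mesh 3 [46T→23T]: running ratio 4472/2185, sense −
mesh 4 [23T→74T]: running ratio 2236/3515, sense +
mesh 5 [62T→46T]: running ratio 69316/80845, sense −
ω_out/ω_in = -69316/80845

-69316/80845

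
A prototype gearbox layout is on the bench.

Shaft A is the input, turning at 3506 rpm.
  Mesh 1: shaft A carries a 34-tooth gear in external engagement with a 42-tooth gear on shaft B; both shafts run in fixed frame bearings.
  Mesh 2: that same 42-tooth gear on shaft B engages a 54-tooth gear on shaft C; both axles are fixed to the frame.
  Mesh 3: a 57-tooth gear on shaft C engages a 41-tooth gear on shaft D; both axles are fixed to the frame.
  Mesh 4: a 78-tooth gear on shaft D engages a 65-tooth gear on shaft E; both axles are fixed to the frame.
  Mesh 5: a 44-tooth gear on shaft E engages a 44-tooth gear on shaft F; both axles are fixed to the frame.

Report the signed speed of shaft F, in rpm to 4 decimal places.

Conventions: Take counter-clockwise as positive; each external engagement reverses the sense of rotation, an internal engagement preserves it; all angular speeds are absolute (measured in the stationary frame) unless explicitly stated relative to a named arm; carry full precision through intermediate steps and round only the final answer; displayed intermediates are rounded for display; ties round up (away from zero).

topology: fixed-axis compound train — 5 meshes, A→F
mesh 1 [34T→42T]: ω = 3506.0000×34/42 = 2838.1905 rpm, sense flips to −
mesh 2 [42T→54T]: ω = 2838.1905×42/54 = 2207.4815 rpm, sense flips to +
mesh 3 [57T→41T]: ω = 2207.4815×57/41 = 3068.9377 rpm, sense flips to −
mesh 4 [78T→65T]: ω = 3068.9377×78/65 = 3682.7252 rpm, sense flips to +
mesh 5 [44T→44T]: ω = 3682.7252×44/44 = 3682.7252 rpm, sense flips to −
signed output speed = -3682.7252 rpm

-3682.7252 rpm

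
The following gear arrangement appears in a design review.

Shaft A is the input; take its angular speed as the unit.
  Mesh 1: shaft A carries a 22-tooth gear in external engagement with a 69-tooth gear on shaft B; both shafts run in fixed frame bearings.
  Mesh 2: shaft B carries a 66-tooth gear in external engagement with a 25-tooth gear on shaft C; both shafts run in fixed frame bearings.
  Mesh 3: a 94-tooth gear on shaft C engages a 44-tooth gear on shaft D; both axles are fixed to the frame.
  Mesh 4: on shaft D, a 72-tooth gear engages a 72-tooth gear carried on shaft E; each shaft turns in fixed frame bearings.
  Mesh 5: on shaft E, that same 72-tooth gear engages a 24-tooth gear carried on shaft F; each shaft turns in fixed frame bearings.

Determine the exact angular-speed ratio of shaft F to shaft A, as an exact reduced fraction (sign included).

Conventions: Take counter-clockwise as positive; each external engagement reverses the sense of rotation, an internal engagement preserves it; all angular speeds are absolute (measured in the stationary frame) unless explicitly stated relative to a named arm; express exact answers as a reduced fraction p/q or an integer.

-3102/575

class = fixed-axis compound train [5 meshes; 5 ratios multiply, 5 sense flips]
mesh 1 [22T→69T]: running ratio 22/69, sense −
mesh 2 [66T→25T]: running ratio 484/575, sense +
mesh 3 [94T→44T]: running ratio 1034/575, sense −
mesh 4 [72T→72T]: running ratio 1034/575, sense +
mesh 5 [72T→24T]: running ratio 3102/575, sense −
ω_out/ω_in = -3102/575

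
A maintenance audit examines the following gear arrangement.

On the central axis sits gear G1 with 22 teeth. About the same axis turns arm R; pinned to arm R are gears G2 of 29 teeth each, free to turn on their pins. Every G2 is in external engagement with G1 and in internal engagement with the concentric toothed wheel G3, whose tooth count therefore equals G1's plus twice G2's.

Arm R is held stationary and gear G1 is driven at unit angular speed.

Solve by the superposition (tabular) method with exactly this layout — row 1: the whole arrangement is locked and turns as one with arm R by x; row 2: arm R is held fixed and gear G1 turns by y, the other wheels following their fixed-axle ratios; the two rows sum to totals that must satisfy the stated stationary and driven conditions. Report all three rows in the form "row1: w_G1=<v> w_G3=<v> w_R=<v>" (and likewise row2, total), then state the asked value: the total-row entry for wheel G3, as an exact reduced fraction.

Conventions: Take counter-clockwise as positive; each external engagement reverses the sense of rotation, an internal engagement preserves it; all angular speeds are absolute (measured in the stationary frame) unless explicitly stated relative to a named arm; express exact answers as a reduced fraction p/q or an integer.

class = planetary set [G3 = 22+2·29 = 80; Willis about the carrier]
row 1: whole set turns with the arm by x
superposition row 2 [arm held]: sun y, ring −(22/80)·y, arm 0
boundary: total ω_arm = x = 0 and total ω_sun = x + y = 1  ⇒  y = 1, x = 0
row 2 ring = −(22/80)·1 = -11/40
totals (row 1 + row 2): sun 0 + 1 = 1, ring 0 + (-11/40) = -11/40, arm 0 + 0 = 0
asked cell (total, ring) = -11/40

row1: w_G1=0 w_G3=0 w_R=0
row2: w_G1=1 w_G3=-11/40 w_R=0
total: w_G1=1 w_G3=-11/40 w_R=0
asked value: -11/40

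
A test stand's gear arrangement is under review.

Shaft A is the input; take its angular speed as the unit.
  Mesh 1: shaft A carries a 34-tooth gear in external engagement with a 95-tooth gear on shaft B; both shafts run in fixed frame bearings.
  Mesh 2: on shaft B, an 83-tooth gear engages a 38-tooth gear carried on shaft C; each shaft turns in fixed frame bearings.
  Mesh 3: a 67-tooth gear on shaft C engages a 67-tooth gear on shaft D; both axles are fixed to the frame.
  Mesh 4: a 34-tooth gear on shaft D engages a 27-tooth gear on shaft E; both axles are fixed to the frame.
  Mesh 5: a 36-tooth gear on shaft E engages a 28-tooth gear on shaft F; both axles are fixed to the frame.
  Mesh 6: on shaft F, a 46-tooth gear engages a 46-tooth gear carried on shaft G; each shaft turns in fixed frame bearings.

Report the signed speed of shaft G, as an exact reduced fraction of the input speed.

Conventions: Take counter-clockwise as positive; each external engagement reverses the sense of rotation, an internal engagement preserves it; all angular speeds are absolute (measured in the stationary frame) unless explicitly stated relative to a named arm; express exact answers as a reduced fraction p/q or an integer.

47974/37905

6-mesh fixed-axis compound train (all bearings frame-fixed)
mesh 1 [34T→95T]: |ω|/ω_in = 1×34/95 = 34/95, sense flips to −
mesh 2 [83T→38T]: |ω|/ω_in = (34/95)×83/38 = 1411/1805, sense flips to +
mesh 3 [67T→67T]: |ω|/ω_in = (1411/1805)×67/67 = 1411/1805, sense flips to −
mesh 4 [34T→27T]: |ω|/ω_in = (1411/1805)×34/27 = 47974/48735, sense flips to +
mesh 5 [36T→28T]: |ω|/ω_in = (47974/48735)×36/28 = 47974/37905, sense flips to −
mesh 6 [46T→46T]: |ω|/ω_in = (47974/37905)×46/46 = 47974/37905, sense flips to +
signed output speed (× input speed) = 47974/37905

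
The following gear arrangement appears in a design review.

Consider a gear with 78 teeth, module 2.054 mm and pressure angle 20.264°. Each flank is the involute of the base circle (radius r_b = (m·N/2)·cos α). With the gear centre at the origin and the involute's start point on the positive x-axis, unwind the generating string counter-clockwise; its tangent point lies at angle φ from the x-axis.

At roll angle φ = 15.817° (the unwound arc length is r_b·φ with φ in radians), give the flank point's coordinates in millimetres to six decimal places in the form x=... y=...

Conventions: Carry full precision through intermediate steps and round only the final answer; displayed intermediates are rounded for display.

x=77.957108 y=0.522983

class = single-mesh tooth geometry [base-circle involute, m = 2.054, 78T]
pitch radius r_p = m·N/2 = 2.054·78/2 = 80.106000
base radius r_b = r_p·cos α = 80.106000·cos 20.264° = 75.147978
roll angle φ = 15.817° = 0.27605873 rad
x = r_b·(cos φ + φ·sin φ) = 77.957108
y = r_b·(sin φ − φ·cos φ) = 0.522983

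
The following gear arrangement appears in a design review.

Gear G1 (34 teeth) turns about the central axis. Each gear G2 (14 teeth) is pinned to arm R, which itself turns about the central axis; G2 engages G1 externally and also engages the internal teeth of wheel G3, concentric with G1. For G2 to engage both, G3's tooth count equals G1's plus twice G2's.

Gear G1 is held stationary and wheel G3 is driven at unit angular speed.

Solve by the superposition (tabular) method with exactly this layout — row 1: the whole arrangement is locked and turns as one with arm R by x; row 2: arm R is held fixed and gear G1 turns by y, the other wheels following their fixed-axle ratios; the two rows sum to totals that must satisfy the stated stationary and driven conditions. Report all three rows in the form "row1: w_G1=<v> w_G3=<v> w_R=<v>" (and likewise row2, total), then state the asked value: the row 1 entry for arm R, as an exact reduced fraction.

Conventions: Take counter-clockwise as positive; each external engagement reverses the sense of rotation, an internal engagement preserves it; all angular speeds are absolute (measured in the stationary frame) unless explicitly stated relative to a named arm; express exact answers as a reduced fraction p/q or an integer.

row1: w_G1=31/48 w_G3=31/48 w_R=31/48
row2: w_G1=-31/48 w_G3=17/48 w_R=0
total: w_G1=0 w_G3=1 w_R=31/48
asked value: 31/48

planetary set (34T centre, 14T on arm, 62T internal) — Willis relation
row 1 — lock + rotate with arm: ω_sun = ω_ring = ω_arm = x
row 2 — arm fixed, fixed-axis ratios: sun y, ring −(34/62)·y, arm 0
boundary: total ω_sun = x + y = 0 and total ω_ring = x − (34/62)·y = 1  ⇒  y = -31/48, x = 31/48
row 2 ring = −(34/62)·(-31/48) = 17/48
totals (row 1 + row 2): sun 31/48 + (-31/48) = 0, ring 31/48 + 17/48 = 1, arm 31/48 + 0 = 31/48
asked cell (row1, arm) = 31/48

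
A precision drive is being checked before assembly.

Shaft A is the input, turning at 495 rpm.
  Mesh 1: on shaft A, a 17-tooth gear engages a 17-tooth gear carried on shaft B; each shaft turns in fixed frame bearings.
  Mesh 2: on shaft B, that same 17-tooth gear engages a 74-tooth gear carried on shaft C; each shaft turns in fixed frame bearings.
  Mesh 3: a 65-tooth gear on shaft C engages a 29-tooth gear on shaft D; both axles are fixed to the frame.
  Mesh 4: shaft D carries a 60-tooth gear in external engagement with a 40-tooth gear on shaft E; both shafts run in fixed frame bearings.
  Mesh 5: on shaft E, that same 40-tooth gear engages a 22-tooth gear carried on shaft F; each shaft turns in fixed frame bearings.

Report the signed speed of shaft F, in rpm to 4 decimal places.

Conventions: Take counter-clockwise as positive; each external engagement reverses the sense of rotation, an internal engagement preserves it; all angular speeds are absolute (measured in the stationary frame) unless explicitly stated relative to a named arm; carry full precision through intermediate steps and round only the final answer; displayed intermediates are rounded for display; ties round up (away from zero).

-695.1305 rpm

5-mesh fixed-axis compound train (all bearings frame-fixed)
mesh 1 [17T→17T]: ω = 495.0000×17/17 = 495.0000 rpm, sense flips to −
mesh 2 [17T→74T]: ω = 495.0000×17/74 = 113.7162 rpm, sense flips to +
mesh 3 [65T→29T]: ω = 113.7162×65/29 = 254.8812 rpm, sense flips to −
mesh 4 [60T→40T]: ω = 254.8812×60/40 = 382.3218 rpm, sense flips to +
mesh 5 [40T→22T]: ω = 382.3218×40/22 = 695.1305 rpm, sense flips to −
signed output speed = -695.1305 rpm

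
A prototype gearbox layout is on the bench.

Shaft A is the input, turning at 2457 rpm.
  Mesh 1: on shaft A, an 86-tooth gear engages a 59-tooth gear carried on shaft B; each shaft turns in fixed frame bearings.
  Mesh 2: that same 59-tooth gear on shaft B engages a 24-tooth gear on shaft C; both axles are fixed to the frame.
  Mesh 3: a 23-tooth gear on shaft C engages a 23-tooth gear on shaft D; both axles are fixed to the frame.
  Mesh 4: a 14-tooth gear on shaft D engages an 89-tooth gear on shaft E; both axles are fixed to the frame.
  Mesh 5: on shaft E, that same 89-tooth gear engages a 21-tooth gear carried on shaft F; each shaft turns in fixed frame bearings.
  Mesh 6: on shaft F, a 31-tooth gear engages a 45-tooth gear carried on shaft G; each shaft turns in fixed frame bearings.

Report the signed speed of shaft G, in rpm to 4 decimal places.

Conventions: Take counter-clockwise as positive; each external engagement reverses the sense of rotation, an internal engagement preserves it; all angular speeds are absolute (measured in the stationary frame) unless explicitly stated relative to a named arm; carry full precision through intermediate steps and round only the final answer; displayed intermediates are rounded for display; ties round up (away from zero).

6-mesh fixed-axis compound train (all bearings frame-fixed)
mesh 1 [86T→59T]: ω = 2457.0000×86/59 = 3581.3898 rpm, sense flips to −
mesh 2 [59T→24T]: ω = 3581.3898×59/24 = 8804.2500 rpm, sense flips to +
mesh 3 [23T→23T]: ω = 8804.2500×23/23 = 8804.2500 rpm, sense flips to −
mesh 4 [14T→89T]: ω = 8804.2500×14/89 = 1384.9382 rpm, sense flips to +
mesh 5 [89T→21T]: ω = 1384.9382×89/21 = 5869.5000 rpm, sense flips to −
mesh 6 [31T→45T]: ω = 5869.5000×31/45 = 4043.4333 rpm, sense flips to +
signed output speed = +4043.4333 rpm

+4043.4333 rpm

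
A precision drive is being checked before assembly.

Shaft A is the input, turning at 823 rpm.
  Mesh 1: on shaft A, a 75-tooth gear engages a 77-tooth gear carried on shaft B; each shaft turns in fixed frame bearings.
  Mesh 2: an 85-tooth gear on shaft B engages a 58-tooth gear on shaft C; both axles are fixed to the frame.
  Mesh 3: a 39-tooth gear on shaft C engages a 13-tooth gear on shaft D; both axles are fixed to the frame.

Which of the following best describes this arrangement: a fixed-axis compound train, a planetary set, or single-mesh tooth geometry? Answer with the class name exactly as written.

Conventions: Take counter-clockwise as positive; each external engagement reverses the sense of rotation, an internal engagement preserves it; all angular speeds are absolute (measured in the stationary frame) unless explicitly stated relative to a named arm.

recognized (4 fixed axles, 3 meshes): fixed-axis compound train
classification: fixed-axis compound train

fixed-axis compound train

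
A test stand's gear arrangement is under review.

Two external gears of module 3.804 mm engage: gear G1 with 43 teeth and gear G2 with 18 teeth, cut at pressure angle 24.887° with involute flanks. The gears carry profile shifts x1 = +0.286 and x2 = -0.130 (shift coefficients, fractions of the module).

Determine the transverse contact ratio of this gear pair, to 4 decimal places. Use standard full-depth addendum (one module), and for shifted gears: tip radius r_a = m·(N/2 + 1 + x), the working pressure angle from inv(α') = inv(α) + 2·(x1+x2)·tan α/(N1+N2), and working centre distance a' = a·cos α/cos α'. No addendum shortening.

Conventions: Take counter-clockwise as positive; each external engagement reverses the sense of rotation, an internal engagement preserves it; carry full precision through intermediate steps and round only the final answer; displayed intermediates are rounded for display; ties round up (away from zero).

topology: single-mesh involute geometry — m = 3.804, 43T/18T pair
base radii: r_b1 = 74.191313, r_b2 = 31.056829
tip radii: r_a1 = 86.677944, r_a2 = 37.545480
inv(α') = inv(24.887°) + 2·(+0.286-0.130)·tan α/(43+18) = 0.03192148  ⇒  α' = 25.50124°
a' = a·cos α / cos α' = 116.0220·cos 24.887°/cos 25.50124° = 116.608620
action lengths: √(r_a1²−r_b1²) = 44.818691, √(r_a2²−r_b2²) = 21.098257
base pitch p_b = π·m·cos α = 10.840878
CR = (44.818691 + 21.098257 − 116.608620·sin 25.50124°)/10.840878 = 1.449456
contact ratio ≈ 1.4495

1.4495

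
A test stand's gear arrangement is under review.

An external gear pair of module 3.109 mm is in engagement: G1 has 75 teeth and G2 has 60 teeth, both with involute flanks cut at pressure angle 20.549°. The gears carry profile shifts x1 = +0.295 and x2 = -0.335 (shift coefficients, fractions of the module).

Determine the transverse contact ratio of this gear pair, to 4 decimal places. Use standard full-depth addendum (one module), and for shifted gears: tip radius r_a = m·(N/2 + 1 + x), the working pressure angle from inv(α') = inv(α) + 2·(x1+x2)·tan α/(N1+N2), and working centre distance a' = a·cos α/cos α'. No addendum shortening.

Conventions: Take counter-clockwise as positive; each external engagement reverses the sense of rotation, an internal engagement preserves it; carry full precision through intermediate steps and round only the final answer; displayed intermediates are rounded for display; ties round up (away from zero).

topology: single-mesh involute geometry — m = 3.109, 75T/60T pair
base radii: r_b1 = 109.169311, r_b2 = 87.335449
tip radii: r_a1 = 120.613655, r_a2 = 95.337485
inv(α') = inv(20.549°) + 2·(+0.295-0.335)·tan α/(75+60) = 0.01598991  ⇒  α' = 20.45799°
a' = a·cos α / cos α' = 209.8575·cos 20.549°/cos 20.45799° = 209.732876
action lengths: √(r_a1²−r_b1²) = 51.280750, √(r_a2²−r_b2²) = 38.232911
base pitch p_b = π·m·cos α = 9.145747
CR = (51.280750 + 38.232911 − 209.732876·sin 20.45799°)/9.145747 = 1.772161
contact ratio ≈ 1.7722

1.7722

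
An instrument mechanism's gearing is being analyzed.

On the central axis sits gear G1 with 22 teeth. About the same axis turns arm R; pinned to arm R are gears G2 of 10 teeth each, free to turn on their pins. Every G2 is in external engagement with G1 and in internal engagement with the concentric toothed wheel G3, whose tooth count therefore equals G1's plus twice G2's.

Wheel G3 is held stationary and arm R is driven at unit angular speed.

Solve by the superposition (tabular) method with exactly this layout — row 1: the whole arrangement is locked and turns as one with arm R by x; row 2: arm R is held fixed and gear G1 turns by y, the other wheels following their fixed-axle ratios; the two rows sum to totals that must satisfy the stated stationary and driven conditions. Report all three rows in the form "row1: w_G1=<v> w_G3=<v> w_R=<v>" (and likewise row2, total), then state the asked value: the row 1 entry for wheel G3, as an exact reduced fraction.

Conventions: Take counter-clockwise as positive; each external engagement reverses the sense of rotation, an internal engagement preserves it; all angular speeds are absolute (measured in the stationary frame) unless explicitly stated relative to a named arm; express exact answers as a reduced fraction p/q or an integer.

topology: planetary set — G1 22T / G2 10T / G3 42T, arm = carrier (Willis)
row 1: whole set turns with the arm by x
row 2 (arm held, sun turns y): ω_ring = −(22/42)·y, ω_arm = 0
boundary: total ω_ring = x − (22/42)·y = 0 and total ω_arm = x = 1  ⇒  y = 21/11, x = 1
row 2 ring = −(22/42)·21/11 = -1
totals (row 1 + row 2): sun 1 + 21/11 = 32/11, ring 1 + (-1) = 0, arm 1 + 0 = 1
asked cell (row1, ring) = 1

row1: w_G1=1 w_G3=1 w_R=1
row2: w_G1=21/11 w_G3=-1 w_R=0
total: w_G1=32/11 w_G3=0 w_R=1
asked value: 1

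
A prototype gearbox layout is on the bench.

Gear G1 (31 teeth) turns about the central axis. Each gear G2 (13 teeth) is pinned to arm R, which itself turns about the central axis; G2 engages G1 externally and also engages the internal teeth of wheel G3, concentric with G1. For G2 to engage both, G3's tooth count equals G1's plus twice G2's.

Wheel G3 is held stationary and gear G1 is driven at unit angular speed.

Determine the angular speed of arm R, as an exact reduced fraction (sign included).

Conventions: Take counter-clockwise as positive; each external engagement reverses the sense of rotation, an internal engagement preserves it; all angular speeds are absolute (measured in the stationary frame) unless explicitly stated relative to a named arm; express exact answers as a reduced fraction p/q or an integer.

31/88

recognized (axles ride arm R): planetary set, 31/13/57 teeth
ring teeth: 31 + 2·13 = 57
31(ω_sun−ω_arm) = −57(ω_ring−ω_arm),  ω_ring = 0, ω_sun = 1
31(1−ω_arm) = −57(0−ω_arm)  ⇒  88·ω_arm = 31  ⇒  ω_arm = 31/88
exact speed ratio = 31/88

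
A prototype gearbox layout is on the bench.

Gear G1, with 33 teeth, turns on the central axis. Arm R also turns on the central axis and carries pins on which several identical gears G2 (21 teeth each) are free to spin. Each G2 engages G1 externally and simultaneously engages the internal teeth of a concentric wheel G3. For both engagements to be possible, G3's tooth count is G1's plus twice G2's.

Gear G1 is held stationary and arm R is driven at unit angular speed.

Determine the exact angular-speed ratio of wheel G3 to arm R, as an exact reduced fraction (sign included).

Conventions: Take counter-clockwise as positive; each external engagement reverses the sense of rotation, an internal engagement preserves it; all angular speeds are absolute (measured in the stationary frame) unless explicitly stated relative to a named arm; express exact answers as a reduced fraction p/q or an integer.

36/25

recognized (axles ride arm R): planetary set, 33/21/75 teeth
ring teeth: 33 + 2·21 = 75
33(ω_sun−ω_arm) = −75(ω_ring−ω_arm),  ω_sun = 0, ω_arm = 1
ω_ring = 1 − (33/75)(0−1) = 36/25
ω_out/ω_in = 36/25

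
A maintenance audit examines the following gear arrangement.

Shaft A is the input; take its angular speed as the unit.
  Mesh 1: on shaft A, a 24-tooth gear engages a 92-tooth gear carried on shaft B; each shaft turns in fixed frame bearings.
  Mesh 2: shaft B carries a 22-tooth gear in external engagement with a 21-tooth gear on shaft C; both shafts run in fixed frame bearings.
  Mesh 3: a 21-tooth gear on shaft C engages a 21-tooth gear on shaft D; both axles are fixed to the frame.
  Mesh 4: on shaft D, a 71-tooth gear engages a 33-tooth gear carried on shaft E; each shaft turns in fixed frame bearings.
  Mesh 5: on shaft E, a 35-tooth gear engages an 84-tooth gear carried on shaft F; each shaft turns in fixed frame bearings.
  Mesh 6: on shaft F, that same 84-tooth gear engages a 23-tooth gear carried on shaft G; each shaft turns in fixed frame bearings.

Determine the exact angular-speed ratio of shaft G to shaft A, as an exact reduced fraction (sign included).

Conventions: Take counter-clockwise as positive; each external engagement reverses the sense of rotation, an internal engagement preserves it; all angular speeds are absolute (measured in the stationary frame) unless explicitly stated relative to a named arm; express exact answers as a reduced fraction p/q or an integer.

1420/1587

class = fixed-axis compound train [6 meshes; 6 ratios multiply, 6 sense flips]
mesh 1 [24T→92T]: running ratio 6/23, sense −
mesh 2 [22T→21T]: running ratio 44/161, sense +
mesh 3 [21T→21T]: running ratio 44/161, sense −
mesh 4 [71T→33T]: running ratio 284/483, sense +
mesh 5 [35T→84T]: running ratio 355/1449, sense −
mesh 6 [84T→23T]: running ratio 1420/1587, sense +
ω_out/ω_in = 1420/1587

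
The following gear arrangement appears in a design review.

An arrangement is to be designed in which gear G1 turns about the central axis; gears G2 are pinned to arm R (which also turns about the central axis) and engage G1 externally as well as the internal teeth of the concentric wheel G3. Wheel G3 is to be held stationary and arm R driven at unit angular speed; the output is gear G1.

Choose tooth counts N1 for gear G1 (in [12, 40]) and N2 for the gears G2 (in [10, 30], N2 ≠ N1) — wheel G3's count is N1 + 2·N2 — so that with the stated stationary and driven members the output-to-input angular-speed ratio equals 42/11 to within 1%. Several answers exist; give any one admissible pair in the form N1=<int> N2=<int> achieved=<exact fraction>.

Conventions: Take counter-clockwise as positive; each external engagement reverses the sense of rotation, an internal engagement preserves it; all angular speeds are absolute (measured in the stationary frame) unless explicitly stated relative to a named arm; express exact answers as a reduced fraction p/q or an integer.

design class (target 42/11): planetary set
Willis with ω_ring = 0: ω_sun/ω_arm = (N1+N3)/N1; set equal to 42/11  ⇒  N3/N1 = 42/11 − 1 = 31/11
N3 = N1 + 2·N2  ⇒  N2/N1 = (N3/N1 − 1)/2 = (31/11 − 1)/2 = 10/11
smallest multiple with N1 ≥ 12 and N2 ≥ 10: k = 2  ⇒  N1 = 2·11 = 22, N2 = 2·10 = 20 (N1 ≤ 40, N2 ≤ 30, N2 ≠ N1 ✓), N3 = 22 + 2·20 = 62
check: (N1+N3)/N1 with N1 = 22, N3 = 62 gives 42/11; |achieved − target| = 0 ≤ 21/550 ✓

N1=22 N2=20 achieved=42/11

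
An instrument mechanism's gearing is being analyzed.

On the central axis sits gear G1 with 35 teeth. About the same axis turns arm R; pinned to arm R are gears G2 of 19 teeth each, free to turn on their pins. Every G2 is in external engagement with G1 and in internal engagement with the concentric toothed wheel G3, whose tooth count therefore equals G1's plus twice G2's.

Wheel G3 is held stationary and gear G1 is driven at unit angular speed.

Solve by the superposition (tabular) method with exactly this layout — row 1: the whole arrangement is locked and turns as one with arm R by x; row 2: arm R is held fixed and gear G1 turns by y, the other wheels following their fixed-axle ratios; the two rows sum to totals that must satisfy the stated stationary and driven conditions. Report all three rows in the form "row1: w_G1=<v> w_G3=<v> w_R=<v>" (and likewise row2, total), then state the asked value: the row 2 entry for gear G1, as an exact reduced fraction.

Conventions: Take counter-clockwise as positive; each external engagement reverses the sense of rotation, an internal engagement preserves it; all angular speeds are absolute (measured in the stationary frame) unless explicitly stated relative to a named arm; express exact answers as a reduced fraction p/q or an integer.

row1: w_G1=35/108 w_G3=35/108 w_R=35/108
row2: w_G1=73/108 w_G3=-35/108 w_R=0
total: w_G1=1 w_G3=0 w_R=35/108
asked value: 73/108

planetary set (35T centre, 19T on arm, 73T internal) — Willis relation
row 1: whole set turns with the arm by x
superposition row 2 [arm held]: sun y, ring −(35/73)·y, arm 0
boundary: total ω_ring = x − (35/73)·y = 0 and total ω_sun = x + y = 1  ⇒  y = 73/108, x = 35/108
row 2 ring = −(35/73)·73/108 = -35/108
totals (row 1 + row 2): sun 35/108 + 73/108 = 1, ring 35/108 + (-35/108) = 0, arm 35/108 + 0 = 35/108
asked cell (row2, sun) = 73/108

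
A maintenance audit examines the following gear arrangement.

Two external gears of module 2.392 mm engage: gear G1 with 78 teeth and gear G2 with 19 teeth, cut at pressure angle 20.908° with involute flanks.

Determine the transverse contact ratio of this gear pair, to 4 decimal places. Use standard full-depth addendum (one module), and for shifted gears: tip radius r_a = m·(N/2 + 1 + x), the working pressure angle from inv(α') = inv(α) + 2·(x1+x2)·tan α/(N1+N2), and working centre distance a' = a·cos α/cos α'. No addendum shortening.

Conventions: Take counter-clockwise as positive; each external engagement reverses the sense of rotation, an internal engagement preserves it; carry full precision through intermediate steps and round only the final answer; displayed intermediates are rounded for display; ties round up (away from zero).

recognized (one external pair, fixed centres): single-mesh tooth geometry, m = 2.392, N1 = 78, N2 = 19
base radii: r_b1 = 87.145419, r_b2 = 21.227730
tip radii: r_a1 = 95.680000, r_a2 = 25.116000
no profile shift: α' = α, a' = a
action lengths: √(r_a1²−r_b1²) = 39.501117, √(r_a2²−r_b2²) = 13.423745
base pitch p_b = π·m·cos α = 7.019882
CR = (39.501117 + 13.423745 − 116.012000·sin 20.90800°)/7.019882 = 1.641600
contact ratio ≈ 1.6416

1.6416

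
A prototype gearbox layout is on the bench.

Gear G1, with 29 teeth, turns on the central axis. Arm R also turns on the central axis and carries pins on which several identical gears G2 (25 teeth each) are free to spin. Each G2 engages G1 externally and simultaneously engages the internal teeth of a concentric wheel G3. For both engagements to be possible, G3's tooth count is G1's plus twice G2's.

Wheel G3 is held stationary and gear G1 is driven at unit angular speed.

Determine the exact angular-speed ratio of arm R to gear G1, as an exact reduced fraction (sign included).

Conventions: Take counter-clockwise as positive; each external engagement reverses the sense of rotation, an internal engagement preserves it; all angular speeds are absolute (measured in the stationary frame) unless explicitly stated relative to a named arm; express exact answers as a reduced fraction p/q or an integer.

29/108

class = planetary set [G3 = 29+2·25 = 79; Willis about the carrier]
ring teeth: 29 + 2·25 = 79
29(ω_sun−ω_arm) = −79(ω_ring−ω_arm),  ω_ring = 0, ω_sun = 1
29(1−ω_arm) = −79(0−ω_arm)  ⇒  108·ω_arm = 29  ⇒  ω_arm = 29/108
ω_out/ω_in = 29/108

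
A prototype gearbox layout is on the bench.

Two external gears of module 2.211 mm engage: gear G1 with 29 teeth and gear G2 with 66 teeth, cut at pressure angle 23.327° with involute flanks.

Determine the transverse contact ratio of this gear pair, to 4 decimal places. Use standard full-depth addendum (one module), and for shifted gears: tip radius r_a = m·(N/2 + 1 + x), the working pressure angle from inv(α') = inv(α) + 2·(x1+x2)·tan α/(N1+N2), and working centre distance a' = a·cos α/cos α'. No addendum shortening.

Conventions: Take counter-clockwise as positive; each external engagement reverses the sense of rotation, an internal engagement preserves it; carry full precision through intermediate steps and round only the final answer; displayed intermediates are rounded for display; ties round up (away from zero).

class = single-mesh tooth geometry [involute pair 29T × 66T, m = 2.211]
base radii: r_b1 = 29.438953, r_b2 = 66.998996
tip radii: r_a1 = 34.270500, r_a2 = 75.174000
no profile shift: α' = α, a' = a
action lengths: √(r_a1²−r_b1²) = 17.544664, √(r_a2²−r_b2²) = 34.092005
base pitch p_b = π·m·cos α = 6.378289
CR = (17.544664 + 34.092005 − 105.022500·sin 23.32700°)/6.378289 = 1.575664
contact ratio ≈ 1.5757

1.5757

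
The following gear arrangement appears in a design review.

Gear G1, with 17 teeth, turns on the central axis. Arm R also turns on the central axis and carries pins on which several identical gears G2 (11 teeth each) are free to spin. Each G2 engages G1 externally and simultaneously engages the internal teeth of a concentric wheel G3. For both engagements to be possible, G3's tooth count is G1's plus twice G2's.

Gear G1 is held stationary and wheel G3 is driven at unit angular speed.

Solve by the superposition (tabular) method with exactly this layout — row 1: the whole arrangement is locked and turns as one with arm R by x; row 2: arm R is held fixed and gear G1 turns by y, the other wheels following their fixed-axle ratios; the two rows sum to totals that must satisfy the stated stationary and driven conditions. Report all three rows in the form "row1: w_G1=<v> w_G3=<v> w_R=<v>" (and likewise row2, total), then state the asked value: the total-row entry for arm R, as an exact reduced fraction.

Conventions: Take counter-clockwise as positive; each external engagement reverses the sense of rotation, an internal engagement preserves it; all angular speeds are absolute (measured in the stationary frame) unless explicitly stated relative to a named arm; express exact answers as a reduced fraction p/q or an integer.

planetary set (17T centre, 11T on arm, 39T internal) — Willis relation
row 1: whole set turns with the arm by x
superposition row 2 [arm held]: sun y, ring −(17/39)·y, arm 0
boundary: total ω_sun = x + y = 0 and total ω_ring = x − (17/39)·y = 1  ⇒  y = -39/56, x = 39/56
row 2 ring = −(17/39)·(-39/56) = 17/56
totals (row 1 + row 2): sun 39/56 + (-39/56) = 0, ring 39/56 + 17/56 = 1, arm 39/56 + 0 = 39/56
asked cell (total, arm) = 39/56

row1: w_G1=39/56 w_G3=39/56 w_R=39/56
row2: w_G1=-39/56 w_G3=17/56 w_R=0
total: w_G1=0 w_G3=1 w_R=39/56
asked value: 39/56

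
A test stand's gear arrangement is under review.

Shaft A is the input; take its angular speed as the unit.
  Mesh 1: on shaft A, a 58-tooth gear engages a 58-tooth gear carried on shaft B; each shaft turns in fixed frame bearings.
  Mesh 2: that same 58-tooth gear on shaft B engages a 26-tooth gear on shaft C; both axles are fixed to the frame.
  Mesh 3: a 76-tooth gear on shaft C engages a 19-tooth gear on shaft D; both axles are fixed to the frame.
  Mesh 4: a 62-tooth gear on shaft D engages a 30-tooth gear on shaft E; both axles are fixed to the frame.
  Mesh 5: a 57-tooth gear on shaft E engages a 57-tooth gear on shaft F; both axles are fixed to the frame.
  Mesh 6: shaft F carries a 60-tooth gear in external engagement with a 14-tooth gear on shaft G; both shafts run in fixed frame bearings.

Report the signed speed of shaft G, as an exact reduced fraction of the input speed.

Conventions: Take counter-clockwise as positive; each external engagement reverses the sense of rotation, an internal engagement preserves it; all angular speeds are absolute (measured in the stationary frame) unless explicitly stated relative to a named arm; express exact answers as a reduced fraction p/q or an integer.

7192/91

6-mesh fixed-axis compound train (all bearings frame-fixed)
mesh 1 [58T→58T]: |ω|/ω_in = 1×58/58 = 1, sense flips to −
mesh 2 [58T→26T]: |ω|/ω_in = 1×58/26 = 29/13, sense flips to +
mesh 3 [76T→19T]: |ω|/ω_in = (29/13)×76/19 = 116/13, sense flips to −
mesh 4 [62T→30T]: |ω|/ω_in = (116/13)×62/30 = 3596/195, sense flips to +
mesh 5 [57T→57T]: |ω|/ω_in = (3596/195)×57/57 = 3596/195, sense flips to −
mesh 6 [60T→14T]: |ω|/ω_in = (3596/195)×60/14 = 7192/91, sense flips to +
signed output speed (× input speed) = 7192/91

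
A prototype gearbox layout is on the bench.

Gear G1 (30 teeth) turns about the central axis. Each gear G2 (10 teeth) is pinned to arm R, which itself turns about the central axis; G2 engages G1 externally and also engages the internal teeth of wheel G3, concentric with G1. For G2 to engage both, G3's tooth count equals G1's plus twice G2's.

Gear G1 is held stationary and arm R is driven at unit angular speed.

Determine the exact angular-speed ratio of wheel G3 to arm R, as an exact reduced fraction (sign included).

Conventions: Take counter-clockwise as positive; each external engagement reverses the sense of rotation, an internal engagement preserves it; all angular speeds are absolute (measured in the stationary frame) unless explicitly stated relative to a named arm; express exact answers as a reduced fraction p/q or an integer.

planetary set (30T centre, 10T on arm, 50T internal) — Willis relation
ring teeth: 30 + 2·10 = 50
30(ω_sun−ω_arm) = −50(ω_ring−ω_arm),  ω_sun = 0, ω_arm = 1
ω_ring = 1 − (30/50)(0−1) = 8/5
ω_out/ω_in = 8/5

8/5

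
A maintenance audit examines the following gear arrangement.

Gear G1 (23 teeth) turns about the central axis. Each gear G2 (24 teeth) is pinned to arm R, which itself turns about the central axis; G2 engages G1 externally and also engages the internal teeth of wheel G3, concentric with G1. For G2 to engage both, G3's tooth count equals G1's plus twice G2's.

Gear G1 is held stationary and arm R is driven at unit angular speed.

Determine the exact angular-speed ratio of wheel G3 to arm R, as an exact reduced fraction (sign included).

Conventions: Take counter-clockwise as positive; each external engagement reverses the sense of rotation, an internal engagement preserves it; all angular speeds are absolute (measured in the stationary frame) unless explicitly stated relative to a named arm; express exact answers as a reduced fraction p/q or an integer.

class = planetary set [G3 = 23+2·24 = 71; Willis about the carrier]
ring teeth: 23 + 2·24 = 71
23(ω_sun−ω_arm) = −71(ω_ring−ω_arm),  ω_sun = 0, ω_arm = 1
ω_ring = 1 − (23/71)(0−1) = 94/71
ω_out/ω_in = 94/71

94/71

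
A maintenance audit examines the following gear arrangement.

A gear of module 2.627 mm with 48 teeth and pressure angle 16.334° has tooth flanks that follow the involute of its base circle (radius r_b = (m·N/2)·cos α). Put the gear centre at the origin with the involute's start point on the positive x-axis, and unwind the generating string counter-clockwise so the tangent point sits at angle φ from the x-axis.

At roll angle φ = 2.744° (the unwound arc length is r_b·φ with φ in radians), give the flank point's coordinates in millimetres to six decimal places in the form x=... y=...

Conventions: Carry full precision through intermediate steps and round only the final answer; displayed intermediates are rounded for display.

x=60.572639 y=0.002215

single-mesh involute tooth geometry (48T wheel at module 2.627)
pitch radius r_p = m·N/2 = 2.627·48/2 = 63.048000
base radius r_b = r_p·cos α = 63.048000·cos 16.334° = 60.503293
roll angle φ = 2.744° = 0.04789183 rad
x = r_b·(cos φ + φ·sin φ) = 60.572639
y = r_b·(sin φ − φ·cos φ) = 0.002215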